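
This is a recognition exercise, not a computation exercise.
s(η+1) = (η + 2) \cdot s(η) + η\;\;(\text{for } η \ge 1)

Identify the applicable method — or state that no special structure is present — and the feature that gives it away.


Verdict: a summation factor — because the multiplier η + 2 is index-dependent, divide through by its running product and sum the resulting differences.


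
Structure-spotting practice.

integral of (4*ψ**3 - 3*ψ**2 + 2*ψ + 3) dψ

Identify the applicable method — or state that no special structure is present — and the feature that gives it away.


Verdict: no special technique — every term is a constant multiple of a power of ψ; term-wise power-rule integration needs no preliminary transformation.


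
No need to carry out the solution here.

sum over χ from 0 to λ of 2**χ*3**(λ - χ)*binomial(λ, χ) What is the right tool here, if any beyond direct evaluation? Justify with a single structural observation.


Technique: the binomial theorem — binomial coefficients against complementary powers of 2 and 3: recognize the binomial expansion and resum.


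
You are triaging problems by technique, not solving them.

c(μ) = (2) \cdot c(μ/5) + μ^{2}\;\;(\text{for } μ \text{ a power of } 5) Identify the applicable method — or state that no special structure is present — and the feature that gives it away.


Best approach: the master substitution — the argument contracts 5-fold per step: reindex μ exponentially and solve the linear recurrence in the new index.


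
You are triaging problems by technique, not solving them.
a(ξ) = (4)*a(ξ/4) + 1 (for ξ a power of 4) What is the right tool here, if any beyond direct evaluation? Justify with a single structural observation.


Diagnosis: the master substitution — the argument shrinks by the factor 4, so measure the index on a logarithmic scale and the recursion becomes a shift.


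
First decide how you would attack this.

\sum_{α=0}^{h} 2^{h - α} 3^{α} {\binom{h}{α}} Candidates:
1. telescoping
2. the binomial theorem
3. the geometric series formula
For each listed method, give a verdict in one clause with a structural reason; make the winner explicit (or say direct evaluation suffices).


Diagnosis: the binomial theorem — the binomial coefficients weight matched powers of 3 and 2, which is exactly the expansion of a binomial power.
- telescoping: neither a shifted-difference shape nor integer-spaced poles are present.
- the binomial theorem — yes — fits the structure here.
- the geometric series formula: consecutive terms are not related by a fixed multiplier.


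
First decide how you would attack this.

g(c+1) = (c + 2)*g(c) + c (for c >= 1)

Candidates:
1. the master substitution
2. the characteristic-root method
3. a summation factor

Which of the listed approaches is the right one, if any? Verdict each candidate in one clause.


Best approach: a summation factor — an index-dependent multiplier c + 2 rules out characteristic roots; a summation factor converts it to a pure difference.
- the master substitution — with no divided-index recursive call, reindexing by powers of a base buys nothing.
- the characteristic-root method: the coefficients vary with the index, breaking the constant-coefficient structure the method needs.
- a summation factor: applies; the problem has the shape this method handles.


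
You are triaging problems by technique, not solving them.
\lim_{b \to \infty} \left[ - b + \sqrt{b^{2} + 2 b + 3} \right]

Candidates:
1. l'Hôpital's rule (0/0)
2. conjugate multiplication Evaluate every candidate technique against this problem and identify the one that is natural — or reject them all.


Technique: conjugate multiplication — divergence minus divergence hides a finite answer — expose it by pairing \sqrt{b^{2} + 2 b + 3} - b with its conjugate.
- l'Hôpital's rule (0/0): the expression is a difference driving to ∞ − ∞, not a 0/0 quotient — there is no ratio for the rule to differentiate.
- conjugate multiplication: applies; the problem has the shape this method handles.


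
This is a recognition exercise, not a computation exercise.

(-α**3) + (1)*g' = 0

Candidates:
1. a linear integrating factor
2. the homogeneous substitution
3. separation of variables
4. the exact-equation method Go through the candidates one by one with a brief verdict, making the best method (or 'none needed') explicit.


Technique: no special technique — the slope is a pure function of α; integrate both sides and be done.
- a linear integrating factor — the linear template holds only trivially here (the unknown is absent, so the coefficient is zero) — the method is not the natural label.
- the homogeneous substitution: the ratio of the variables does not determine the slope.
- separation of variables: any separation here is vacuous (nothing depends on the unknown); direct integration is the honest label.
- the exact-equation method — the unknown never enters the equation — exactness holds emptily, with nothing for the method to add.


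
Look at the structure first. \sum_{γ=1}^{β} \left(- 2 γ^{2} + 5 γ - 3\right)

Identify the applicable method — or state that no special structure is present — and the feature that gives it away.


Verdict: no special technique — constant-multiple powers of γ with no cancellation partners and no common ratio — use the standard power-sum formulas.


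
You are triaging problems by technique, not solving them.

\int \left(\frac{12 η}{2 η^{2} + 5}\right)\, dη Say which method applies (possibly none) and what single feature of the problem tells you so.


Diagnosis: u-substitution — the only nontrivial dependence routes through 2 η^{2} + 5, whose derivative supplies the leftover factor up to a constant multiple — u = 2 η^{2} + 5 flattens it.


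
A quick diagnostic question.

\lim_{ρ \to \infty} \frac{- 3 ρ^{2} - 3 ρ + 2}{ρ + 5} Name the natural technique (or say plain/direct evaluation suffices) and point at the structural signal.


Technique: dominant-term comparison — as ρ grows, only the highest-degree terms matter — compare leading terms and read the limit off. l'Hôpital's at-infinity variant applies to the expression viewed as a single quotient; the leading-term comparison is the direct route.


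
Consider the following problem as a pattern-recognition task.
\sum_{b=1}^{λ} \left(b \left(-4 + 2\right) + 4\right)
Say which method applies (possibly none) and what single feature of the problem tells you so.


Method: no special technique — no cancellation, no constant ratio, no binomial weights — just polynomial terms summed directly.


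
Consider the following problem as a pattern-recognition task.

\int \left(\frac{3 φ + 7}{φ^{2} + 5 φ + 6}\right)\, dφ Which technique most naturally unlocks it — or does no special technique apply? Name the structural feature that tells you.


Method: partial fractions — the bottom, φ^{2} + 5 φ + 6, comes apart into simple factors, and a proper rational function over split factors decomposes.


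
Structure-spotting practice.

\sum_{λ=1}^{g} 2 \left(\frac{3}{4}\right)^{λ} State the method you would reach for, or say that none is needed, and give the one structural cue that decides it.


Diagnosis: the geometric series formula — consecutive terms stand in a fixed index-free ratio — the geometric sum formula closes it.


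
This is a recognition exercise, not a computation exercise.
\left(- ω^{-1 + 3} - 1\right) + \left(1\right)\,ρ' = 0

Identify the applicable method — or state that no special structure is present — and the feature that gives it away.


Method: no special technique — solved for the derivative, no ρ appears — this is antidifferentiation in ω wearing ODE clothing.


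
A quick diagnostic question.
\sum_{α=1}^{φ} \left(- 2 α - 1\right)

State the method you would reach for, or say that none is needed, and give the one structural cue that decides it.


Method: no special technique — constant-multiple powers of α with no cancellation partners and no common ratio — use the standard power-sum formulas.


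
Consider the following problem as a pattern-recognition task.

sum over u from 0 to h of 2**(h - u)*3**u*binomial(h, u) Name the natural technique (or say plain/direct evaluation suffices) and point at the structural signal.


Verdict: the binomial theorem — the summand is term u of a binomial expansion in 3 and 2; the whole sum is a single power.


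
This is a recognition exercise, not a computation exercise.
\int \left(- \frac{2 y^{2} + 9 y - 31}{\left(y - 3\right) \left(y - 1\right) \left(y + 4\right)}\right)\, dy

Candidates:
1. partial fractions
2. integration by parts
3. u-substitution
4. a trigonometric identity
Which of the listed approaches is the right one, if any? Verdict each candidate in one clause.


Method: partial fractions — a proper rational integrand whose denominator splits into simpler factors — decompose into partial fractions first.
- partial fractions: applicable, and directly so.
- integration by parts: the integrand does not split as a nonconstant polynomial times an exp, sine, cosine of a linear argument, or logarithm — no polynomial-kernel parts product to differentiate one side of.
- u-substitution — no subexpression of the integrand pairs with its own derivative as a factor — individual terms may offer their own substitutions, but any change of variable covering the whole integral would have to be constructed from outside the expression.
- a trigonometric identity — with no trigonometric functions present, identity rewriting has no target.


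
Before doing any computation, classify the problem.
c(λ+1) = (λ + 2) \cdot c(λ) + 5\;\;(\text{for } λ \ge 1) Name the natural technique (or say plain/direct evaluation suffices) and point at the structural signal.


Method: a summation factor — it is first-order linear but the coefficient λ + 2 depends on the index, so multiply through by a summation factor to telescope it.


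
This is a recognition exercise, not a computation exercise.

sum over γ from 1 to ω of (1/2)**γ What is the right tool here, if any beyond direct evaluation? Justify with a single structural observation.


Verdict: the geometric series formula — consecutive terms stand in a fixed index-free ratio — the geometric sum formula closes it.


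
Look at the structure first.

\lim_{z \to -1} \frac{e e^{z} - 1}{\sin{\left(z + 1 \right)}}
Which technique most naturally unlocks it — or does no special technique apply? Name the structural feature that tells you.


Technique: l'Hôpital's rule (0/0) — plug in -1: top and bottom both hit zero, so differentiate each and retry. Known elementary limits would finish this too — the rule just bypasses the case analysis.


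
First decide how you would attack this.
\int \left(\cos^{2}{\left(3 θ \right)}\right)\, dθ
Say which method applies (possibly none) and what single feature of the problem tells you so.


Best approach: a trigonometric identity — the even exponent on \cos^{2}{\left(3 θ \right)} signals one move: rewrite via cos of the doubled angle.


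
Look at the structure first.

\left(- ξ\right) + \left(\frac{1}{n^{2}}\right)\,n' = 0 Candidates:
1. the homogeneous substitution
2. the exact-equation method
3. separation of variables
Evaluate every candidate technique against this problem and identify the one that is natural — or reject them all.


Verdict: separation of variables — solved for the derivative, the right side splits multiplicatively into a function of each variable alone — divide and integrate each side.
- the homogeneous substitution — the ratio of the variables does not determine the slope.
- the exact-equation method — any potential here is of the trivial single-variable kind; the exact method earns its name only with genuine cross terms.
- separation of variables — a fit — the right tool for this form.


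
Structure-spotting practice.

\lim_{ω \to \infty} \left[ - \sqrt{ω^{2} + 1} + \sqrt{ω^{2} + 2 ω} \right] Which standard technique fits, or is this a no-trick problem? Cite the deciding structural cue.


Method: conjugate multiplication — the difference \sqrt{ω^{2} + 2 ω} - \sqrt{ω^{2} + 1} is an ∞ − ∞ stalemate; its conjugate partner breaks the tie.


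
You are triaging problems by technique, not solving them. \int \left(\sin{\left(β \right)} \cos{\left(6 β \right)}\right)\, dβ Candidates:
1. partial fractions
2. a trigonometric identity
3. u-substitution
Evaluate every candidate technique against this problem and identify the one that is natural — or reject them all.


Diagnosis: a trigonometric identity — \sin{\left(β \right)} \cos{\left(6 β \right)} mixes two frequencies; the product-to-sum identity splits it into single-frequency sinusoids.
- partial fractions: there is no rational-function structure to decompose.
- a trigonometric identity: a fit — the right tool for this form.
- u-substitution: no subexpression of the integrand pairs with its own derivative as a factor — individual terms may offer their own substitutions, but any change of variable covering the whole integral would have to be constructed from outside the expression.


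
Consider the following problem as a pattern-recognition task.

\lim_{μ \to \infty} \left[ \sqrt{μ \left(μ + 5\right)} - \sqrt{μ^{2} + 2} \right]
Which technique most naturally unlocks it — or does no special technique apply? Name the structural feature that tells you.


Diagnosis: conjugate multiplication — this difference gives up after one conjugate multiplication — the radical structure cancels against its conjugate.


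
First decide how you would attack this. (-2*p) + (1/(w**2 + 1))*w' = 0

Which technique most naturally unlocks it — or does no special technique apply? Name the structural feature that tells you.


Diagnosis: separation of variables — all dependence on the two variables factors apart, the defining separable shape. An exactness check succeeds on this form as well — separation and the potential function arrive at the same answer, separation more directly.


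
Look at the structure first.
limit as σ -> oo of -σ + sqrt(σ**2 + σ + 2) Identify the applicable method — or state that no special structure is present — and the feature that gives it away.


Diagnosis: conjugate multiplication — the difference sqrt(σ**2 + σ + 2) - σ is an ∞ − ∞ stalemate; its conjugate partner breaks the tie.


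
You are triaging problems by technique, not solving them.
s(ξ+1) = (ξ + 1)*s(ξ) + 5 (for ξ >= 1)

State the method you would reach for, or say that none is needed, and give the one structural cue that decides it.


Best approach: a summation factor — with the index-dependent coefficient ξ + 1, dividing by the cumulative product turns the left side into a pure difference.


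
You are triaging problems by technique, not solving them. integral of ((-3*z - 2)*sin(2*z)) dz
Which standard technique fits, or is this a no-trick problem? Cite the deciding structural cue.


Verdict: integration by parts — differentiate -3*z - 2, integrate sin(2*z): each pass lowers the polynomial degree, so parts terminates.


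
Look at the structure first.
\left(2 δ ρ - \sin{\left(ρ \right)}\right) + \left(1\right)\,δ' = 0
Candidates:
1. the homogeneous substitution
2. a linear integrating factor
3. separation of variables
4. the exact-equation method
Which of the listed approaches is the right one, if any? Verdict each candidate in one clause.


Diagnosis: a linear integrating factor — linear in the unknown with genuine forcing: multiply through by the exponential of the integrated coefficient and the left side closes into one derivative.
- the homogeneous substitution — the slope is not a function of the ratio of the variables alone.
- a linear integrating factor — yes — fits the structure here.
- separation of variables: the two dependences do not factor apart.
- the exact-equation method: the mixed partial derivatives differ, so the left side is not a total differential.


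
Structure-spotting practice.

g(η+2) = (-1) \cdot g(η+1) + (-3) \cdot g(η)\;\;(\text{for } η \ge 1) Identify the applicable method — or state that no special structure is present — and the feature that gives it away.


Method: the characteristic-root method — constant coefficients and linearity mean the ansatz r^η reduces it to solving the characteristic polynomial.


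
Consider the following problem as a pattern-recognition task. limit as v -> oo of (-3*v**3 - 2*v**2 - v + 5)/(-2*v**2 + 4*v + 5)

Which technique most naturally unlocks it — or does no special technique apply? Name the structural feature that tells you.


Diagnosis: dominant-term comparison — divide through by the highest power of v; every lower-order term dies and the dominant terms decide the limit. Differentiating the expression as a single quotient would eventually settle it as well; matching dominant growth settles it immediately.


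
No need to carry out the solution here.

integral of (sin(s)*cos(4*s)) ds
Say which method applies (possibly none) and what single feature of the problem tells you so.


Verdict: a trigonometric identity — the product sin(s)*cos(4*s) converts to a sum of single-frequency sinusoids via the product-to-sum identity.


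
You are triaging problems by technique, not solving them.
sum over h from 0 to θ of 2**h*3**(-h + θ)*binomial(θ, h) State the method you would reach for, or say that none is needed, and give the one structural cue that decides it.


Diagnosis: the binomial theorem — binomial(θ, h) weighting matched powers of 2 and 3 is the expanded form of (2 + 3)^θ — fold it back up.


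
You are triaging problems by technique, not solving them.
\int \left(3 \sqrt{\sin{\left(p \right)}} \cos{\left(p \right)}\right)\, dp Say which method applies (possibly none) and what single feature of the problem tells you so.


Technique: u-substitution — collected, the integrand has one factor that is, up to a constant, the derivative of an inner expression the rest depends on — substitute for that inner expression.


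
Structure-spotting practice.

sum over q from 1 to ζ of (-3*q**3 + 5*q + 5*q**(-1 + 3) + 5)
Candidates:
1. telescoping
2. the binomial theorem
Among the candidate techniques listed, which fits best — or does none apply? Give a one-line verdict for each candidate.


Method: no special technique — no cancellation, no constant ratio, no binomial weights — just polynomial terms summed directly.
- telescoping: computed from the summand as displayed, the partial sums build up without the pairwise collapse telescoping exploits.
- the binomial theorem — no binomial coefficients pair up with complementary powers here.


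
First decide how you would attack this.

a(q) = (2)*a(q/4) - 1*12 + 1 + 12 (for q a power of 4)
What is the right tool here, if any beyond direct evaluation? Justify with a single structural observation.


Diagnosis: the master substitution — the argument shrinks by the factor 4, so measure the index on a logarithmic scale and the recursion becomes a shift.


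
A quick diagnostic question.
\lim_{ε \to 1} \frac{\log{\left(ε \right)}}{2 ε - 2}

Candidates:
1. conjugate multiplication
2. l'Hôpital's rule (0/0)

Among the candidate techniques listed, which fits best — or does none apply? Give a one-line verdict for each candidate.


Verdict: l'Hôpital's rule (0/0) — plug in 1: top and bottom both hit zero, so differentiate each and retry. The standard small-argument limits would also carry it; the rule is the systematic route.
- conjugate multiplication: multiplying by a conjugate would not remove any indeterminacy here.
- l'Hôpital's rule (0/0) — applies; the problem has the shape this method handles.


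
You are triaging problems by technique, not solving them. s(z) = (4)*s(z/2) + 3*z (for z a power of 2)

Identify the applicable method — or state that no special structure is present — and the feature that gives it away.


Verdict: the master substitution — the recursive call is at index z/2 rather than a shift, a divide-and-conquer shape — substituting z = 2^m linearizes it.


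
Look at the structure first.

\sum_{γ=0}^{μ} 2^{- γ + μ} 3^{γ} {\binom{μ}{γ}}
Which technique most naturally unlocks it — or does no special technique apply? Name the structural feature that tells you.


Best approach: the binomial theorem — {\binom{μ}{γ}} weighting matched powers of 3 and 2 is the expanded form of (3 + 2)^μ — fold it back up.


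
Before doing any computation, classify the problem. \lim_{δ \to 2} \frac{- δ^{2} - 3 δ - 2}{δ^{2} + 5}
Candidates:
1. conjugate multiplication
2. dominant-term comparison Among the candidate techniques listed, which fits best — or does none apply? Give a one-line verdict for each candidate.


Best approach: no special technique — no vanishing denominator and no indeterminate clash at the point — evaluation is immediate.
- conjugate multiplication: no difference of divergent radicals appears, so rationalizing has nothing to cancel.
- dominant-term comparison — no ranking of term growth rates resolves the limit here.


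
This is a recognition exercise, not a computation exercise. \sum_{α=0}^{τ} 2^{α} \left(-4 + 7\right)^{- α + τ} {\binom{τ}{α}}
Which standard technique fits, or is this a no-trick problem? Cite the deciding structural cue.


Verdict: the binomial theorem — terms weighting {\binom{τ}{α}} against matched powers of 2 and (-4 + 7) reassemble into (2 + (-4 + 7))^τ by the binomial theorem.


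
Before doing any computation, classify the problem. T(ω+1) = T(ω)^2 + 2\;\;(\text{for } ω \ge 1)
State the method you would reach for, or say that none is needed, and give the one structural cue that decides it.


Method: no special technique — the map from one term to the next is curved, not linear, so linear closed-form machinery does not attach.


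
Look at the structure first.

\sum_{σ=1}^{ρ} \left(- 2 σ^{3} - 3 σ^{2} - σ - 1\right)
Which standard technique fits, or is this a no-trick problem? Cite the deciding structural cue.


Best approach: no special technique — constant-multiple powers of σ with no cancellation partners and no common ratio — use the standard power-sum formulas.


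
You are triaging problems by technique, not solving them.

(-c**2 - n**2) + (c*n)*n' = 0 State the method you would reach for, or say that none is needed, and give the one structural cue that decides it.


Technique: the homogeneous substitution — the slope's numerator and denominator share total degree; set v = n/c and the equation drops to separable form. Rearranged, this also fits the Bernoulli template directly; the homogeneous substitution reads the structure without the rearrangement.


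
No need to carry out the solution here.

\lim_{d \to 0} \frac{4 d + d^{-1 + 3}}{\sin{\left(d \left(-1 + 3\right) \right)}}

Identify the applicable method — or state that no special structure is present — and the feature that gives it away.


Best approach: l'Hôpital's rule (0/0) — the 0/0 form at 0 is the signature situation for l'Hôpital's rule. A first-order expansion at the point is an equally standard path; the rule packages it.


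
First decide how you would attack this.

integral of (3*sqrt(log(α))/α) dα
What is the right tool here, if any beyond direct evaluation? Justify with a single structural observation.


Method: u-substitution — collected, the integrand has one factor that is, up to a constant, the derivative of an inner expression the rest depends on — substitute for that inner expression.


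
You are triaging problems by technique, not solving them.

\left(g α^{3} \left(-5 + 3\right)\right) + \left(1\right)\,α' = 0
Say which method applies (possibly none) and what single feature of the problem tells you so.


Technique: separation of variables — all dependence on the two variables factors apart, the defining separable shape.


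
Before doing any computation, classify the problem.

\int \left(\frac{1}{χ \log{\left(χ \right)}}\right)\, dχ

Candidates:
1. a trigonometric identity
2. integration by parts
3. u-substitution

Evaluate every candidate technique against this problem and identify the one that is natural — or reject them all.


Diagnosis: u-substitution — collected, the integrand has one factor that is, up to a constant, the derivative of an inner expression the rest depends on — substitute for that inner expression.
- a trigonometric identity — there is no trigonometric structure at all — the integrand carries no sine or cosine to rewrite.
- integration by parts: the nonconstant-polynomial-times-standard-kernel pattern (an exp, sine, cosine, or logarithm partner) is absent.
- u-substitution — applicable, and directly so.


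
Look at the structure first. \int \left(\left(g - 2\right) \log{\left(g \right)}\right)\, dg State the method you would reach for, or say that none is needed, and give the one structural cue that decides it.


Diagnosis: integration by parts — \log{\left(g \right)} is the classic u in parts — its derivative is a plain reciprocal while g - 2 absorbs the dv role.


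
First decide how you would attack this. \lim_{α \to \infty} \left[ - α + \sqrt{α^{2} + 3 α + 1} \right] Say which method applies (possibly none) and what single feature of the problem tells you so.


Verdict: conjugate multiplication — neither \sqrt{α^{2} + 3 α + 1} nor α converges alone, so rewrite their difference as a conjugate-rationalized quotient first.


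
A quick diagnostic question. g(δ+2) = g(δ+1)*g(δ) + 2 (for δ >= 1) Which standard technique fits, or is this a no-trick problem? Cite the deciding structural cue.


Best approach: no special technique — no ansatz, no master substitution, no summation factor survives the nonlinearity here.


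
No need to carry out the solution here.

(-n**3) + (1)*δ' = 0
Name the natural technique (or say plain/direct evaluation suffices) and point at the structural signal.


Verdict: no special technique — solved for the derivative, δ never appears on the right — this is a direct integration in n, not a differential-equations problem at heart.


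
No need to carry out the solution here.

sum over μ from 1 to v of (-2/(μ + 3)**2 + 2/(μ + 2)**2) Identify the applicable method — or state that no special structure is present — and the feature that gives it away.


Best approach: telescoping — the generic term is a one-step difference of 2/(μ + 2)**2, so partial sums shortcut to endpoint evaluation.


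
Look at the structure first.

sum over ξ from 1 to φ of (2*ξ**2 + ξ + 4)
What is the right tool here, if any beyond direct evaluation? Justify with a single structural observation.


Technique: no special technique — no ratio, no shift structure, no binomial pattern: sum the constant-multiple powers of ξ with known formulas.


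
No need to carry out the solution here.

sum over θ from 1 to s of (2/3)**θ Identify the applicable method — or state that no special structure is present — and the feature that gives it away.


Method: the geometric series formula — each summand is the previous one scaled by 2/3; that constant multiplier is itself the geometric structure.


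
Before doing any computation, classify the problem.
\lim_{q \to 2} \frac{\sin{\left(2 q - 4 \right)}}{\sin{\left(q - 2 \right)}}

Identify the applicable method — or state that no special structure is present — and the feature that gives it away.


Method: l'Hôpital's rule (0/0) — plug in 2: top and bottom both hit zero, so differentiate each and retry. Known elementary limits would finish this too — the rule just bypasses the case analysis.


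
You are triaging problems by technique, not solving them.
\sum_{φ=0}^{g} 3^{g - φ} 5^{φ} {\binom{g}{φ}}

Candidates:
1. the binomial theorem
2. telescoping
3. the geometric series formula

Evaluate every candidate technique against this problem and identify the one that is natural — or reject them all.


Diagnosis: the binomial theorem — the summand is term φ of a binomial expansion in 5 and 3; the whole sum is a single power.
- the binomial theorem: applicable, and directly so.
- telescoping: the terms as presented offer no neighboring cancellation — a telescoping rewrite may exist, but the displayed structure does not hand one over.
- the geometric series formula — dividing successive terms gives an index-dependent quantity, not a constant.


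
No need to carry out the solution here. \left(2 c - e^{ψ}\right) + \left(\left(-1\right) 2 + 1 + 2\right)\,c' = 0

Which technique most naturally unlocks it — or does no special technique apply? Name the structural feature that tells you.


Best approach: a linear integrating factor — the equation is linear in c with coefficient 2; multiplying by the integrating factor exp(∫2) makes the left side a perfect derivative.


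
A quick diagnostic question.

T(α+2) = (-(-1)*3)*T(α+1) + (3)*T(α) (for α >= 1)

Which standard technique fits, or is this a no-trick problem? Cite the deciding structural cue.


Diagnosis: the characteristic-root method — fixed numeric weights on consecutive terms and no forcing term added: the root method in its home territory.


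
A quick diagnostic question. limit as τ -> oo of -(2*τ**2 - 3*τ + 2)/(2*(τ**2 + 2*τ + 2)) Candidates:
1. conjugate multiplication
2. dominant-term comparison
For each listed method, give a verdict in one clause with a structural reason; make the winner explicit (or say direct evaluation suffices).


Method: dominant-term comparison — at large τ only the top-degree terms survive; compare the leading terms and the limit falls out.
- conjugate multiplication: there is no infinity-minus-infinity radical difference to rationalize.
- dominant-term comparison — applicable, and directly so.


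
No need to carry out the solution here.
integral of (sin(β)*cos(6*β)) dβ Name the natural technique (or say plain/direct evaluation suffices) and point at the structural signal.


Diagnosis: a trigonometric identity — two different frequencies multiply in sin(β)*cos(6*β); the product-to-sum formula separates them.


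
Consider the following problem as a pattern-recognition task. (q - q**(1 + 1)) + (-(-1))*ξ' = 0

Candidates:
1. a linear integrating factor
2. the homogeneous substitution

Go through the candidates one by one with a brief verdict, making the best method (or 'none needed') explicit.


Technique: no special technique — the slope is a function of q alone, so integrate both sides directly.
- a linear integrating factor: with the unknown absent the integrating factor is a formality; direct integration is the working structure.
- the homogeneous substitution: the ratio substitution does not collapse this equation.


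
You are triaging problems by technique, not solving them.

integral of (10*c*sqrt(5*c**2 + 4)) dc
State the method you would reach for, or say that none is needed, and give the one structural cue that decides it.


Method: u-substitution — viewed as a product, the integrand is a composition evaluated at 5*c**2 + 4 times (a constant multiple of) that inner expression's derivative, so u = 5*c**2 + 4 makes it elementary.


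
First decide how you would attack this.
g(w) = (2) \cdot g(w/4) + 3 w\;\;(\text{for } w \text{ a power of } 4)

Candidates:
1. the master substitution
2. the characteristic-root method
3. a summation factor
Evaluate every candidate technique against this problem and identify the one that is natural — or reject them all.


Diagnosis: the master substitution — the argument shrinks by the factor 4, so measure the index on a logarithmic scale and the recursion becomes a shift.
- the master substitution — a fit — the right tool for this form.
- the characteristic-root method: a divided-index call is not the fixed-shift linear shape that characteristic roots solve.
- a summation factor: the recursion divides its index rather than shifting it — there is no previous-term chain for a summation factor to telescope.


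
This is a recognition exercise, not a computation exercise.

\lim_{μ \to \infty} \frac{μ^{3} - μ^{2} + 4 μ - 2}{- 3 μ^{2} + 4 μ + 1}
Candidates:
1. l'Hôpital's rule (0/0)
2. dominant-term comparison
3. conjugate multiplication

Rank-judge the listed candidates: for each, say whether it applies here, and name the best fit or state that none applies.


Verdict: dominant-term comparison — divide through by the highest power of μ; every lower-order term dies and the dominant terms decide the limit.
- l'Hôpital's rule (0/0): no 0/0 form appears: written as one quotient, top and bottom both grow without bound, and the ratio is decided by their leading terms.
- dominant-term comparison: yes — fits the structure here.
- conjugate multiplication: no divergent radical difference is present for a conjugate pair to cancel.


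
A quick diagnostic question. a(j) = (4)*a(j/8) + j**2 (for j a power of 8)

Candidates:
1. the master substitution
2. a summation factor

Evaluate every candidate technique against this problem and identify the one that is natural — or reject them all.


Technique: the master substitution — divide-the-index recursion (j/8 inside the call) straightens out once the index is rewritten as 8^m.
- the master substitution: applicable, and directly so.
- a summation factor — a divided-index call is outside the fixed-shift first-order family a summation factor normalizes.


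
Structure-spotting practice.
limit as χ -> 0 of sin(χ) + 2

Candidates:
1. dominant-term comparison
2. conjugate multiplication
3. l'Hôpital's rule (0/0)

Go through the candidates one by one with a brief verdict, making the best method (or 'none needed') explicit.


Best approach: no special technique — no vanishing denominator and no indeterminate clash at the point — evaluation is immediate.
- dominant-term comparison — this limit is not decided by comparing leading-term growth at infinity.
- conjugate multiplication — there is no infinity-minus-infinity radical difference to rationalize.
- l'Hôpital's rule (0/0): substituting the point produces a determinate value, not a 0 over 0 clash.


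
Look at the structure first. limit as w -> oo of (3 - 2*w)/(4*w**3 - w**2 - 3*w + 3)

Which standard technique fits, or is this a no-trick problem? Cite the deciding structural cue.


Diagnosis: dominant-term comparison — as w grows, only the highest-degree terms matter — compare leading terms and read the limit off. Viewed as a single quotient this is an ∞/∞ form — an at-infinity application of l'Hôpital's rule would also resolve it; comparing leading growth reads the answer without differentiating.


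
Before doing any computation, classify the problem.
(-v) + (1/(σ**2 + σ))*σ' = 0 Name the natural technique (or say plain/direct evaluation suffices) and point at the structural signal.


Technique: separation of variables — the derivative equals a pure function of v (namely v) times a pure function of σ (namely σ**2 + σ); divide and integrate each side. This doubles as a Bernoulli equation in the unknown as written; dividing and integrating works on it directly.


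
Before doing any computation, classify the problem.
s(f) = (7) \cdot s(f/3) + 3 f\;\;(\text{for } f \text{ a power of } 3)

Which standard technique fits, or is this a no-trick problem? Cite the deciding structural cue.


Technique: the master substitution — the argument contracts 3-fold per step: reindex f exponentially and solve the linear recurrence in the new index.


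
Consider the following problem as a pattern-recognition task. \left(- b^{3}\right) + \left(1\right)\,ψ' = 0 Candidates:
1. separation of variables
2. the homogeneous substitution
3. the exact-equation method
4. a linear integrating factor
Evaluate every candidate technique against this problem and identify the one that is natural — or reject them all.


Verdict: no special technique — solved for the derivative, no ψ appears — this is antidifferentiation in b wearing ODE clothing.
- separation of variables — separation is only trivially available — with the unknown absent from the slope this is a direct integration, not a separation problem.
- the homogeneous substitution — the ratio substitution does not collapse this equation.
- the exact-equation method — no dependence on the unknown anywhere: exactness is a label without content here.
- a linear integrating factor: the linear template holds only trivially here (the unknown is absent, so the coefficient is zero) — the method is not the natural label.


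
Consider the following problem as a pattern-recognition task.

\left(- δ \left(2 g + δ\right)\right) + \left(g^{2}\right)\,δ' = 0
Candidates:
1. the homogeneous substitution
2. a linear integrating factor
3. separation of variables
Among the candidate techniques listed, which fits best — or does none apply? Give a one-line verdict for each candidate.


Technique: the homogeneous substitution — solved for the derivative, the right side is unchanged under scaling g and δ together — it depends only on the ratio δ/g, so substitute a single ratio variable. A Bernoulli substitution is a fair alternative on this equation directly; the homogeneous reading takes it as given.
- the homogeneous substitution: applicable, and directly so.
- a linear integrating factor: the unknown enters nonlinearly (through a power, a denominator, or a transcendental function), which the linear integrating-factor recipe cannot absorb as-is — any repair would come from a preliminary substitution, not the factor.
- separation of variables — the two dependences are entangled, not a clean product of one-variable pieces.


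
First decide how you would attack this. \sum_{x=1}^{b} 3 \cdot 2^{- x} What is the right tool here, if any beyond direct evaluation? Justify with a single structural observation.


Verdict: the geometric series formula — consecutive terms stand in a fixed index-free ratio — the geometric sum formula closes it.


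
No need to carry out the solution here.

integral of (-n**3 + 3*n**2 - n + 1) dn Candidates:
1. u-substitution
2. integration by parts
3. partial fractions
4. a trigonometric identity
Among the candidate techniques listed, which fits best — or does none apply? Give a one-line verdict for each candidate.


Diagnosis: no special technique — nothing composite, nothing rational, nothing trigonometric — each constant-multiple power of n integrates by the power rule alone.
- u-substitution: any workable substitution here is cosmetic — the integrand is already in directly integrable form.
- integration by parts — splitting off a factor buys nothing — the integrand integrates directly without parts.
- partial fractions: there is no rational-function structure to decompose.
- a trigonometric identity — there is no trigonometric structure at all — the integrand carries no sine or cosine to rewrite.


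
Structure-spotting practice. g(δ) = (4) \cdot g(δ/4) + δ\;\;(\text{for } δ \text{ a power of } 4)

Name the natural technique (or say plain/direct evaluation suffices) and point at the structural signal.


Technique: the master substitution — treat m = log base 4 of δ as the new clock: one recursion step advances m by one while δ scales by 4.


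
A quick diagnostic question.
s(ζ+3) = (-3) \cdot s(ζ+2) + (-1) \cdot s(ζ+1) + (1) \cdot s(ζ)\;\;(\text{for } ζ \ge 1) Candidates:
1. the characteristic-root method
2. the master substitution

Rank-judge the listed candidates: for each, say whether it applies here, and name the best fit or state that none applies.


Best approach: the characteristic-root method — fixed numeric weights on consecutive terms and no forcing term added: the root method in its home territory.
- the characteristic-root method: applicable, and directly so.
- the master substitution: there is no divide-the-index recursive argument.
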